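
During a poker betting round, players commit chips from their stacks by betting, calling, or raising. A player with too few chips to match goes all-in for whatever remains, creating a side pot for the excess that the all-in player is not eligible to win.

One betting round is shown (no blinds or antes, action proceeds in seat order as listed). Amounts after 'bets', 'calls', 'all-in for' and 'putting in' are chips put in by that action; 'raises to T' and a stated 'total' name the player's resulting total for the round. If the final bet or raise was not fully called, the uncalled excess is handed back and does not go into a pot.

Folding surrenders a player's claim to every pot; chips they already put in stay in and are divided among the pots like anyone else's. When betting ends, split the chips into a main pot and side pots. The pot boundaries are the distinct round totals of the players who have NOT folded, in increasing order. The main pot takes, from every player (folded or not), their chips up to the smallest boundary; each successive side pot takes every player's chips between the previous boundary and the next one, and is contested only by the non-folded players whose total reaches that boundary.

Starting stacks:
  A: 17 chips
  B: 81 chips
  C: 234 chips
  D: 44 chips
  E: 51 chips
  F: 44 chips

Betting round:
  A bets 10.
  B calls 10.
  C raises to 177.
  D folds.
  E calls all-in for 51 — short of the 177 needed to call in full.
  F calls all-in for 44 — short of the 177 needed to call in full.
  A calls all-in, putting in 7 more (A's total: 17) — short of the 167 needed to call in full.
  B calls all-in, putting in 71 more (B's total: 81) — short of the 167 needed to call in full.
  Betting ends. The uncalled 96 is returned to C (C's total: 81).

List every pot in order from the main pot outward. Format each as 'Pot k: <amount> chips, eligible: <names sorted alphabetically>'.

Contributions (after 96 returned to C): A=17, B=81, C=81, E=51, F=44
Folded: D
Pot levels (distinct totals of non-folded players): 17, 44, 51, 81
Layer 1-17: 17 each from A, B, C, E, F = 17*5 = 85 chips; eligible A, B, C, E, F
Layer 18-44: 27 each from B, C, E, F = 27*4 = 108 chips; eligible B, C, E, F
Layer 45-51: 7 each from B, C, E = 7*3 = 21 chips; eligible B, C, E
Layer 52-81: 30 each from B, C = 30*2 = 60 chips; eligible B, C

Pot 1: 85 chips, eligible: A, B, C, E, F
Pot 2: 108 chips, eligible: B, C, E, F
Pot 3: 21 chips, eligible: B, C, E
Pot 4: 60 chips, eligible: B, C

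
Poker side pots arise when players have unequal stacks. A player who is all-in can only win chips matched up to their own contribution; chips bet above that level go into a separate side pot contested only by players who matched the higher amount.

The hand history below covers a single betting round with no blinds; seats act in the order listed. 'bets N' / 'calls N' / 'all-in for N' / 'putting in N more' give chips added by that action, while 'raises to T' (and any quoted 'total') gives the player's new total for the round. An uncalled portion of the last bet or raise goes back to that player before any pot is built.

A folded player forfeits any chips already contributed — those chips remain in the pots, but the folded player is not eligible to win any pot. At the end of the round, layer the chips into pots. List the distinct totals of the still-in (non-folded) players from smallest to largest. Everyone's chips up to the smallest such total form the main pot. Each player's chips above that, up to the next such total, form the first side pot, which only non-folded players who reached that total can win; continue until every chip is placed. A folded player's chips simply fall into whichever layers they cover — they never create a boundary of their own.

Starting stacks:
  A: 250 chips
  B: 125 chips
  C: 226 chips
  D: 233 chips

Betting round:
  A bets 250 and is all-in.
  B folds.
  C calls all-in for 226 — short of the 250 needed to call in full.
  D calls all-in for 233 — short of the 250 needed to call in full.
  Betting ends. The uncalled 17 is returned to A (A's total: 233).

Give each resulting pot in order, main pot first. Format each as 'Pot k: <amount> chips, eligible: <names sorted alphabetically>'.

Contributions (after 17 returned to A): A=233, C=226, D=233
Folded: B
Pot levels (distinct totals of non-folded players): 226, 233
Layer 1-226: 226 each from A, C, D = 226*3 = 678 chips; eligible A, C, D
Layer 227-233: 7 each from A, D = 7*2 = 14 chips; eligible A, D

Pot 1: 678 chips, eligible: A, C, D
Pot 2: 14 chips, eligible: A, D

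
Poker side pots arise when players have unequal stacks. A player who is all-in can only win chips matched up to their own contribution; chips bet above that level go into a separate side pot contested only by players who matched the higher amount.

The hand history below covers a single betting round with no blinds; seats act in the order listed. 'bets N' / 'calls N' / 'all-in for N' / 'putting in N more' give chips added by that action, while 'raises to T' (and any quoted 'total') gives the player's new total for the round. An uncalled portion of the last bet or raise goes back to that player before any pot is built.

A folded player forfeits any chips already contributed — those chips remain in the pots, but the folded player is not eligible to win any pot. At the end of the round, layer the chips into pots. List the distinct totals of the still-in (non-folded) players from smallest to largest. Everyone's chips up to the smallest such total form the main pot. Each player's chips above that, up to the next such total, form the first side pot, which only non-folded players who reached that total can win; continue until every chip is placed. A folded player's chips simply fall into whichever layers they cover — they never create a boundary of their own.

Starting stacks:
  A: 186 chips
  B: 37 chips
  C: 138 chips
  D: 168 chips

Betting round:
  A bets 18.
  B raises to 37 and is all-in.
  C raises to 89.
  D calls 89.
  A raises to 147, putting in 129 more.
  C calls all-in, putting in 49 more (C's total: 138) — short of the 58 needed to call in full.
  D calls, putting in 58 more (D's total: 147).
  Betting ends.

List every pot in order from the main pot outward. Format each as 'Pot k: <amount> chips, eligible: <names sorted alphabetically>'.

Contributions: A=147, B=37, C=138, D=147
Pot levels (distinct totals of non-folded players): 37, 138, 147
Layer 1-37: 37 each from A, B, C, D = 37*4 = 148 chips; eligible A, B, C, D
Layer 38-138: 101 each from A, C, D = 101*3 = 303 chips; eligible A, C, D
Layer 139-147: 9 each from A, D = 9*2 = 18 chips; eligible A, D

Pot 1: 148 chips, eligible: A, B, C, D
Pot 2: 303 chips, eligible: A, C, D
Pot 3: 18 chips, eligible: A, D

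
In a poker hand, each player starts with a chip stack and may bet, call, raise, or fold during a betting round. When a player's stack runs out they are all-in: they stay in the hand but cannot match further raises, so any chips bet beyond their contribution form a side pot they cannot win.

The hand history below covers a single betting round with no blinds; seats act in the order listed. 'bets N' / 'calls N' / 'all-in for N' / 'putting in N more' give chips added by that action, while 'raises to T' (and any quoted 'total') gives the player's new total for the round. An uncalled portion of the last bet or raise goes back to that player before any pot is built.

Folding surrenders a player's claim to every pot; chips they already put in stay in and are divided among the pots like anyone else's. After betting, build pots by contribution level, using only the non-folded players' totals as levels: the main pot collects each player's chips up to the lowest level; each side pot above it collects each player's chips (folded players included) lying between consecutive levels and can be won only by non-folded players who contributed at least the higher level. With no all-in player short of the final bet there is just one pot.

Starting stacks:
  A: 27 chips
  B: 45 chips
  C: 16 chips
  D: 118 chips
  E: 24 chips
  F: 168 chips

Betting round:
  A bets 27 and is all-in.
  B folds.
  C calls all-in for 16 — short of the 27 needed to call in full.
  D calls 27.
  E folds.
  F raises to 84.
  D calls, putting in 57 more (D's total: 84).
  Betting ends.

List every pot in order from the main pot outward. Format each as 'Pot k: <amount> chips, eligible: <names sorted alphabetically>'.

Pot 1: 64 chips, eligible: A, C, D, F
Pot 2: 33 chips, eligible: A, D, F
Pot 3: 114 chips, eligible: D, F

Derivation:
Contributions: A=27, C=16, D=84, F=84
Folded: B, E
Pot levels (distinct totals of non-folded players): 16, 27, 84
Layer 1-16: 16 each from A, C, D, F = 16*4 = 64 chips; eligible A, C, D, F
Layer 17-27: 11 each from A, D, F = 11*3 = 33 chips; eligible A, D, F
Layer 28-84: 57 each from D, F = 57*2 = 114 chips; eligible D, F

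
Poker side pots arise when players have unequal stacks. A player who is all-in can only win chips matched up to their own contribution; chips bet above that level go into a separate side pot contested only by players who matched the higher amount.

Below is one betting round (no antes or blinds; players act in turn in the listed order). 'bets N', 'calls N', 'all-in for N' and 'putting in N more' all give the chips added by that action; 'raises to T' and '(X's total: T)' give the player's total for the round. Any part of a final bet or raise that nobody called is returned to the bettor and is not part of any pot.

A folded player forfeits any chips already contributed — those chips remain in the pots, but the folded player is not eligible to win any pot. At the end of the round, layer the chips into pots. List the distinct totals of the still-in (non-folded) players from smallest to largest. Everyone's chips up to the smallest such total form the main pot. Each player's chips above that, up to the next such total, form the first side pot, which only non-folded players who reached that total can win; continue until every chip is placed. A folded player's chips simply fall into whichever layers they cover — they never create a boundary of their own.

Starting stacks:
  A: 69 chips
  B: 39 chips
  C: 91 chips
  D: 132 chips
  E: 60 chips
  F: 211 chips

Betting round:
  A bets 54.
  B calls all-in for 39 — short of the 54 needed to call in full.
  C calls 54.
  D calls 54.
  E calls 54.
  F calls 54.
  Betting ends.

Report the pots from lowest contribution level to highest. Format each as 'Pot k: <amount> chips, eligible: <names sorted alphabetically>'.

Pot 1: 234 chips, eligible: A, B, C, D, E, F
Pot 2: 75 chips, eligible: A, C, D, E, F

Derivation:
Contributions: A=54, B=39, C=54, D=54, E=54, F=54
Pot levels (distinct totals of non-folded players): 39, 54
Layer 1-39: 39 each from A, B, C, D, E, F = 39*6 = 234 chips; eligible A, B, C, D, E, F
Layer 40-54: 15 each from A, C, D, E, F = 15*5 = 75 chips; eligible A, C, D, E, F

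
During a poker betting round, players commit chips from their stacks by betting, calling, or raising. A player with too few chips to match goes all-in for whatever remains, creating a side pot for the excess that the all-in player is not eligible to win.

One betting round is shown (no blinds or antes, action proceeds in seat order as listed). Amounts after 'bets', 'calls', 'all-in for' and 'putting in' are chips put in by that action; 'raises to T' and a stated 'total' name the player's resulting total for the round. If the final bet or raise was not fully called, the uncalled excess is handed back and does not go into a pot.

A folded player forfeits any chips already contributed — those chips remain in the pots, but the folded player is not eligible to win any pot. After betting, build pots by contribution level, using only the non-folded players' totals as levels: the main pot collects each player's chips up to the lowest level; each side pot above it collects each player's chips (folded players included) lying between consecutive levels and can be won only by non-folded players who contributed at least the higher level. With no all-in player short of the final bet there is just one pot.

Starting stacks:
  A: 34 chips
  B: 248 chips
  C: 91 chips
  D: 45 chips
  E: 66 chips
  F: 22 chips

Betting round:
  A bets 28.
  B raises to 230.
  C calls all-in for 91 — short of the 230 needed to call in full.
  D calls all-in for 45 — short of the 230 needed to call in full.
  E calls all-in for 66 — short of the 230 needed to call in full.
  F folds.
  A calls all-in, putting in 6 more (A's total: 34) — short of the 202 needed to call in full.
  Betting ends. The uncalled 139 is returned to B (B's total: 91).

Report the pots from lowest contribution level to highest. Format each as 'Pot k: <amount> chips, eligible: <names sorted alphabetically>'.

Contributions (after 139 returned to B): A=34, B=91, C=91, D=45, E=66
Folded: F
Pot levels (distinct totals of non-folded players): 34, 45, 66, 91
Layer 1-34: 34 each from A, B, C, D, E = 34*5 = 170 chips; eligible A, B, C, D, E
Layer 35-45: 11 each from B, C, D, E = 11*4 = 44 chips; eligible B, C, D, E
Layer 46-66: 21 each from B, C, E = 21*3 = 63 chips; eligible B, C, E
Layer 67-91: 25 each from B, C = 25*2 = 50 chips; eligible B, C

Pot 1: 170 chips, eligible: A, B, C, D, E
Pot 2: 44 chips, eligible: B, C, D, E
Pot 3: 63 chips, eligible: B, C, E
Pot 4: 50 chips, eligible: B, C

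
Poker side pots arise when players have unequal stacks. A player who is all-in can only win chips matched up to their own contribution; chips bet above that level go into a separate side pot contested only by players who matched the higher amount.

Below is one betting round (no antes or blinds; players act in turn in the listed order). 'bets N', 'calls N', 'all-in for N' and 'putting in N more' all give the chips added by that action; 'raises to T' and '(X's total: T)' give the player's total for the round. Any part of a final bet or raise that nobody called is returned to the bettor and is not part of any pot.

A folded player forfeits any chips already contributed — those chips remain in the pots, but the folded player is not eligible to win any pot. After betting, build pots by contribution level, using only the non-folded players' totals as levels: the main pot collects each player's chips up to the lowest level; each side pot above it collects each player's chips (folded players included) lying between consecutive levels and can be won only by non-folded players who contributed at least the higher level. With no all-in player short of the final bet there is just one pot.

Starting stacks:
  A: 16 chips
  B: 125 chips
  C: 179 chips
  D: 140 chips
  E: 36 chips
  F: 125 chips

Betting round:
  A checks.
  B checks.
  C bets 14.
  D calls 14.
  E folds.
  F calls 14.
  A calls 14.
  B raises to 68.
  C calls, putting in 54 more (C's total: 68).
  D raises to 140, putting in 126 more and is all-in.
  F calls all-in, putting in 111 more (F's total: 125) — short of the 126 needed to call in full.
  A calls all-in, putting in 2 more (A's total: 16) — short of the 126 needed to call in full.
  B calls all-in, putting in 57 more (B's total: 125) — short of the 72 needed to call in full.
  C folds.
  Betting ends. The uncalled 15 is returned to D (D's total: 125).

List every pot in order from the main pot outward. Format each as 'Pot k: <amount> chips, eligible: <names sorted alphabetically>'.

Pot 1: 80 chips, eligible: A, B, D, F
Pot 2: 379 chips, eligible: B, D, F

Derivation:
Contributions (after 15 returned to D): A=16, B=125, C=68, D=125, F=125
Folded: C, E
Pot levels (distinct totals of non-folded players): 16, 125
Layer 1-16: 16 each from A, B, C, D, F = 16*5 = 80 chips; eligible A, B, D, F
Layer 17-125: B 109 + C 52 + D 109 + F 109 = 379 chips; eligible B, D, F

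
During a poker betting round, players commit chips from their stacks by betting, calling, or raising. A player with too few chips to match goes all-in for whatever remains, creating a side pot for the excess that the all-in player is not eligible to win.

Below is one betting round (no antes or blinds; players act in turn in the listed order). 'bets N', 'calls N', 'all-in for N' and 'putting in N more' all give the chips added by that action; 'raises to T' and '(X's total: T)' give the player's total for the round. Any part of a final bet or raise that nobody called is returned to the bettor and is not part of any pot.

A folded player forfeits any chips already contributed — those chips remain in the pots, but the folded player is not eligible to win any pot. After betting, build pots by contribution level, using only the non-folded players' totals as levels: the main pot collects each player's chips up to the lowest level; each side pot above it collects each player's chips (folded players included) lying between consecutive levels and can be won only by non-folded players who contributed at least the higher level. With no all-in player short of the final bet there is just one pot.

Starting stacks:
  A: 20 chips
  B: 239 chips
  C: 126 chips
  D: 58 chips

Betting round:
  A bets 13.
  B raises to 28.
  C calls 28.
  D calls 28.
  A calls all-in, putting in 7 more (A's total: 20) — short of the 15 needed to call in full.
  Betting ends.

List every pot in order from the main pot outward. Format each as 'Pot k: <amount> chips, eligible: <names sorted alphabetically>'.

Pot 1: 80 chips, eligible: A, B, C, D
Pot 2: 24 chips, eligible: B, C, D

Derivation:
Contributions: A=20, B=28, C=28, D=28
Pot levels (distinct totals of non-folded players): 20, 28
Layer 1-20: 20 each from A, B, C, D = 20*4 = 80 chips; eligible A, B, C, D
Layer 21-28: 8 each from B, C, D = 8*3 = 24 chips; eligible B, C, D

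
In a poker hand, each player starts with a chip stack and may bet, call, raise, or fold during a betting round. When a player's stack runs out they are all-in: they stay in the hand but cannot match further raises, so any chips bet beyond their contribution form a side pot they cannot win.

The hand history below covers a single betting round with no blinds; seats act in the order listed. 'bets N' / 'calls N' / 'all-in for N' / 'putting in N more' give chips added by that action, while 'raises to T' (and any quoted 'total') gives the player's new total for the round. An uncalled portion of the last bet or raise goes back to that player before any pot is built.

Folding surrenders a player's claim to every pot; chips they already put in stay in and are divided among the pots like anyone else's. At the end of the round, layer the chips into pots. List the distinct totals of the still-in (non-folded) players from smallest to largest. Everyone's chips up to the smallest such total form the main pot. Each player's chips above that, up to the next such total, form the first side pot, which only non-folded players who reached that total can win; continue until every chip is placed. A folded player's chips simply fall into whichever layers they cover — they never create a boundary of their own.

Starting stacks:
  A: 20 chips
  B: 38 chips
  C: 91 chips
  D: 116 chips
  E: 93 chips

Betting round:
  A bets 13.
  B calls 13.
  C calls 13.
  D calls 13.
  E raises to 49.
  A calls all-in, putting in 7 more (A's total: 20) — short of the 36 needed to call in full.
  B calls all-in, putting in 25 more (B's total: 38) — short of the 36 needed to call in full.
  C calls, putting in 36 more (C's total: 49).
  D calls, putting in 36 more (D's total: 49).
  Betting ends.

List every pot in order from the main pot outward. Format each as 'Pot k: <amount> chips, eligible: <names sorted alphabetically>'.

Contributions: A=20, B=38, C=49, D=49, E=49
Pot levels (distinct totals of non-folded players): 20, 38, 49
Layer 1-20: 20 each from A, B, C, D, E = 20*5 = 100 chips; eligible A, B, C, D, E
Layer 21-38: 18 each from B, C, D, E = 18*4 = 72 chips; eligible B, C, D, E
Layer 39-49: 11 each from C, D, E = 11*3 = 33 chips; eligible C, D, E

Pot 1: 100 chips, eligible: A, B, C, D, E
Pot 2: 72 chips, eligible: B, C, D, E
Pot 3: 33 chips, eligible: C, D, E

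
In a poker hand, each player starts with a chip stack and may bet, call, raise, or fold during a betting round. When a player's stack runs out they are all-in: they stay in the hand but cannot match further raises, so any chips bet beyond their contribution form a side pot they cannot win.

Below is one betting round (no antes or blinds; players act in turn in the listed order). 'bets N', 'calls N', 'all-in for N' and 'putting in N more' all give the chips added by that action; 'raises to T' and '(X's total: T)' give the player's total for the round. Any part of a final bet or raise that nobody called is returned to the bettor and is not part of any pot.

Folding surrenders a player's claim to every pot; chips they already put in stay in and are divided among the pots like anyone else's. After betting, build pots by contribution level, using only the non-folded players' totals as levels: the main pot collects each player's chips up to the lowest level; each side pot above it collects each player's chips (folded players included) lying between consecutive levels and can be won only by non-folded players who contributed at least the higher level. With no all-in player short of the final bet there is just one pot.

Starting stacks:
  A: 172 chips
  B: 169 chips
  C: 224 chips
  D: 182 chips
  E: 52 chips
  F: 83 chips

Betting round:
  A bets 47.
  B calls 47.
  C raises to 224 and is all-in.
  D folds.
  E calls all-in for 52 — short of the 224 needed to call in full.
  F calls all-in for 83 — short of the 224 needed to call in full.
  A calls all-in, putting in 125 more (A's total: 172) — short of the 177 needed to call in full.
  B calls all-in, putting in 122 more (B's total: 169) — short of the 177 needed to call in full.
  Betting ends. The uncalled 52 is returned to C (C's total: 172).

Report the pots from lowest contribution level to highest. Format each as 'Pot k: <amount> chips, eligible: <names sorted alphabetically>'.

Pot 1: 260 chips, eligible: A, B, C, E, F
Pot 2: 124 chips, eligible: A, B, C, F
Pot 3: 258 chips, eligible: A, B, C
Pot 4: 6 chips, eligible: A, C

Derivation:
Contributions (after 52 returned to C): A=172, B=169, C=172, E=52, F=83
Folded: D
Pot levels (distinct totals of non-folded players): 52, 83, 169, 172
Layer 1-52: 52 each from A, B, C, E, F = 52*5 = 260 chips; eligible A, B, C, E, F
Layer 53-83: 31 each from A, B, C, F = 31*4 = 124 chips; eligible A, B, C, F
Layer 84-169: 86 each from A, B, C = 86*3 = 258 chips; eligible A, B, C
Layer 170-172: 3 each from A, C = 3*2 = 6 chips; eligible A, C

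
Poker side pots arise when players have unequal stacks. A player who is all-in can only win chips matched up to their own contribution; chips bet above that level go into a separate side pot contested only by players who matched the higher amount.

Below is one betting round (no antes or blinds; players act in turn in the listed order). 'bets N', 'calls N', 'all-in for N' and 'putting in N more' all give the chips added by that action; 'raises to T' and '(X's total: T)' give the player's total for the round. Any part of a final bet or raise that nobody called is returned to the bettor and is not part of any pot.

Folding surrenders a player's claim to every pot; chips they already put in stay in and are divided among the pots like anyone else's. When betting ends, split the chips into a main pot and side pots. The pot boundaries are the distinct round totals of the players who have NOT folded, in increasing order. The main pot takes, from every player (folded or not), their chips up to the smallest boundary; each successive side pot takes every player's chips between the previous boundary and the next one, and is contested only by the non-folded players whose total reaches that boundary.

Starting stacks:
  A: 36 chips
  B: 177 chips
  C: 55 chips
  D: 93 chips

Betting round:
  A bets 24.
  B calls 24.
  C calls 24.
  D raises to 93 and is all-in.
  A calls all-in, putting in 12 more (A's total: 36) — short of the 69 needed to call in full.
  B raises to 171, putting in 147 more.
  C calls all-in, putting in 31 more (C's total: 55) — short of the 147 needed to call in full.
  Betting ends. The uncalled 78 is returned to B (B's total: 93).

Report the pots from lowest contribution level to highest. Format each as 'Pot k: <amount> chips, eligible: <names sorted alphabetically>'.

Contributions (after 78 returned to B): A=36, B=93, C=55, D=93
Pot levels (distinct totals of non-folded players): 36, 55, 93
Layer 1-36: 36 each from A, B, C, D = 36*4 = 144 chips; eligible A, B, C, D
Layer 37-55: 19 each from B, C, D = 19*3 = 57 chips; eligible B, C, D
Layer 56-93: 38 each from B, D = 38*2 = 76 chips; eligible B, D

Pot 1: 144 chips, eligible: A, B, C, D
Pot 2: 57 chips, eligible: B, C, D
Pot 3: 76 chips, eligible: B, D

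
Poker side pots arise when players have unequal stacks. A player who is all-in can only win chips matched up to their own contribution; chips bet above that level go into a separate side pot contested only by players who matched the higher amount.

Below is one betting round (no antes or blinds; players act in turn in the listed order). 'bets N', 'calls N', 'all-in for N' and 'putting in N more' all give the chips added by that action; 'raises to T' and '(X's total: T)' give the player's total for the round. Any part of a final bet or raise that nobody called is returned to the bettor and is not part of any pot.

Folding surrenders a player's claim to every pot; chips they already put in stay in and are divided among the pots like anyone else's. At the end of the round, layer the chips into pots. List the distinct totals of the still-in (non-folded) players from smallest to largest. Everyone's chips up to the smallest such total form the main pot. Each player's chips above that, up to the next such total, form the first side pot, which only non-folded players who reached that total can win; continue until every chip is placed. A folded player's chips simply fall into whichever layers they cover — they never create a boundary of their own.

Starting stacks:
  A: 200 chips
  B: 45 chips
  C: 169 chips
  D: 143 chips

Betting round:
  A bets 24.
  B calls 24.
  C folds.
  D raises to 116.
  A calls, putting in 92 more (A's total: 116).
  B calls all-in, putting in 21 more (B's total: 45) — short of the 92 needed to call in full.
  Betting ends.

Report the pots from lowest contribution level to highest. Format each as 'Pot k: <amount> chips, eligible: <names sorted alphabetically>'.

Contributions: A=116, B=45, D=116
Folded: C
Pot levels (distinct totals of non-folded players): 45, 116
Layer 1-45: 45 each from A, B, D = 45*3 = 135 chips; eligible A, B, D
Layer 46-116: 71 each from A, D = 71*2 = 142 chips; eligible A, D

Pot 1: 135 chips, eligible: A, B, D
Pot 2: 142 chips, eligible: A, D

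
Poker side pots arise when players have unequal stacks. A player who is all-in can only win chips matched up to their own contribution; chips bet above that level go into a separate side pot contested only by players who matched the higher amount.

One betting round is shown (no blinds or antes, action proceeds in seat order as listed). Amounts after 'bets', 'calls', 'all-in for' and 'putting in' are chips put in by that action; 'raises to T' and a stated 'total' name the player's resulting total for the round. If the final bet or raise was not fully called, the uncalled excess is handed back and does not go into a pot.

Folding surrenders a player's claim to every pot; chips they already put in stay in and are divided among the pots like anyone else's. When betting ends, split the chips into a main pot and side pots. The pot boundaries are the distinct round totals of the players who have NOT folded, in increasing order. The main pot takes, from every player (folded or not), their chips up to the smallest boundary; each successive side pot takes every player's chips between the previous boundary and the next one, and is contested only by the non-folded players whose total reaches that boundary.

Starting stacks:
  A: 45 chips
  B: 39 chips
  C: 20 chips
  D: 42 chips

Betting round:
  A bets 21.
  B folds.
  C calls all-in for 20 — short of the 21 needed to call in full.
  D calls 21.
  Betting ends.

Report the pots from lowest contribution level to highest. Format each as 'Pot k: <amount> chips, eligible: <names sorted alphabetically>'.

Contributions: A=21, C=20, D=21
Folded: B
Pot levels (distinct totals of non-folded players): 20, 21
Layer 1-20: 20 each from A, C, D = 20*3 = 60 chips; eligible A, C, D
Layer 21-21: 1 each from A, D = 1*2 = 2 chips; eligible A, D

Pot 1: 60 chips, eligible: A, C, D
Pot 2: 2 chips, eligible: A, D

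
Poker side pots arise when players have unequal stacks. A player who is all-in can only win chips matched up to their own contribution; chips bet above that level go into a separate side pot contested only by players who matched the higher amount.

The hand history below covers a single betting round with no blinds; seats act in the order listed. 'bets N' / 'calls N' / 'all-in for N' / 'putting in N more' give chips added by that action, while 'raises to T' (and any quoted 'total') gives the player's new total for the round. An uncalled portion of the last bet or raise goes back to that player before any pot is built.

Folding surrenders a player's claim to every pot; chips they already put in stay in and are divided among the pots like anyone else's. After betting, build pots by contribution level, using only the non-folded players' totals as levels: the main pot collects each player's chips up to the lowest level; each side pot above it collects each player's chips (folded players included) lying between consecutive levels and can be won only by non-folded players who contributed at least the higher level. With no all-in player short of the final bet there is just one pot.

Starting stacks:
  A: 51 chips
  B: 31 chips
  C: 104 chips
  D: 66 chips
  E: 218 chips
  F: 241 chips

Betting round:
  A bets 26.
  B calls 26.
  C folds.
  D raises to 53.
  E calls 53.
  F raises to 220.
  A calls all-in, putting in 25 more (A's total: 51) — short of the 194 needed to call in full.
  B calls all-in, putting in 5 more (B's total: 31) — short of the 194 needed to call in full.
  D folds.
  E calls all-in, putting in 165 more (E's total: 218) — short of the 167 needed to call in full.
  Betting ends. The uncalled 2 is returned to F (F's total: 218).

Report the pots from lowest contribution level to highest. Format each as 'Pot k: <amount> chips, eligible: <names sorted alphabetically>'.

Contributions (after 2 returned to F): A=51, B=31, D=53, E=218, F=218
Folded: C, D
Pot levels (distinct totals of non-folded players): 31, 51, 218
Layer 1-31: 31 each from A, B, D, E, F = 31*5 = 155 chips; eligible A, B, E, F
Layer 32-51: 20 each from A, D, E, F = 20*4 = 80 chips; eligible A, E, F
Layer 52-218: D 2 + E 167 + F 167 = 336 chips; eligible E, F

Pot 1: 155 chips, eligible: A, B, E, F
Pot 2: 80 chips, eligible: A, E, F
Pot 3: 336 chips, eligible: E, F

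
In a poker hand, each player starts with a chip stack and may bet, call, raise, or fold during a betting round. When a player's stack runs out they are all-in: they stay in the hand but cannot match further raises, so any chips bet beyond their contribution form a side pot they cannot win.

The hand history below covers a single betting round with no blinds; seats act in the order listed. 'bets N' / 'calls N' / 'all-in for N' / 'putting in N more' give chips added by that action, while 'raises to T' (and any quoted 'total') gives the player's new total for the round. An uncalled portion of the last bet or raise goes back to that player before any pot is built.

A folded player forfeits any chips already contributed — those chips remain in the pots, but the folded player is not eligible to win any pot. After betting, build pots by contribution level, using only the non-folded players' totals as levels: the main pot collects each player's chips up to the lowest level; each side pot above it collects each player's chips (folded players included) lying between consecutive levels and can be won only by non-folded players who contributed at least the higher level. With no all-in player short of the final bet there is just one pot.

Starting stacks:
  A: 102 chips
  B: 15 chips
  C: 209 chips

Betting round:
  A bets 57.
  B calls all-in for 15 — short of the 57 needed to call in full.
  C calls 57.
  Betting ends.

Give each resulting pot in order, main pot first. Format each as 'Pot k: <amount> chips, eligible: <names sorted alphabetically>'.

Pot 1: 45 chips, eligible: A, B, C
Pot 2: 84 chips, eligible: A, C

Derivation:
Contributions: A=57, B=15, C=57
Pot levels (distinct totals of non-folded players): 15, 57
Layer 1-15: 15 each from A, B, C = 15*3 = 45 chips; eligible A, B, C
Layer 16-57: 42 each from A, C = 42*2 = 84 chips; eligible A, C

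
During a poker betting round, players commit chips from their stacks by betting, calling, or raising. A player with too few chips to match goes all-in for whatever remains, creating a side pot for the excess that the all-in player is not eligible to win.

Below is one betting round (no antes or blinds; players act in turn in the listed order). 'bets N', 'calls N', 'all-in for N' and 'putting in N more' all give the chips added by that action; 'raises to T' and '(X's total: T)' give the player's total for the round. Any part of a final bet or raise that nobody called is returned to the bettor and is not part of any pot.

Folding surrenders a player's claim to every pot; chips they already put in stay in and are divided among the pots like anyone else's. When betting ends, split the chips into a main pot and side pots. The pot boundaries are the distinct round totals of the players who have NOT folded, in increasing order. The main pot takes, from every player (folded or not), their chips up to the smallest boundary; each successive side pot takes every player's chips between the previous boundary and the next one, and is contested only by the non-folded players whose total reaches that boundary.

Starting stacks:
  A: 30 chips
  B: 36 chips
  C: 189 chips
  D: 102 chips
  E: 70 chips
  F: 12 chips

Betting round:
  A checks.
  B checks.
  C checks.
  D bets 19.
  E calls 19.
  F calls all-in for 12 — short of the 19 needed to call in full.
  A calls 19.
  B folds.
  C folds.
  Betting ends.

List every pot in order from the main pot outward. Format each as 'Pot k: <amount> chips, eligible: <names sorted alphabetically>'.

Pot 1: 48 chips, eligible: A, D, E, F
Pot 2: 21 chips, eligible: A, D, E

Derivation:
Contributions: A=19, D=19, E=19, F=12
Folded: B, C
Pot levels (distinct totals of non-folded players): 12, 19
Layer 1-12: 12 each from A, D, E, F = 12*4 = 48 chips; eligible A, D, E, F
Layer 13-19: 7 each from A, D, E = 7*3 = 21 chips; eligible A, D, E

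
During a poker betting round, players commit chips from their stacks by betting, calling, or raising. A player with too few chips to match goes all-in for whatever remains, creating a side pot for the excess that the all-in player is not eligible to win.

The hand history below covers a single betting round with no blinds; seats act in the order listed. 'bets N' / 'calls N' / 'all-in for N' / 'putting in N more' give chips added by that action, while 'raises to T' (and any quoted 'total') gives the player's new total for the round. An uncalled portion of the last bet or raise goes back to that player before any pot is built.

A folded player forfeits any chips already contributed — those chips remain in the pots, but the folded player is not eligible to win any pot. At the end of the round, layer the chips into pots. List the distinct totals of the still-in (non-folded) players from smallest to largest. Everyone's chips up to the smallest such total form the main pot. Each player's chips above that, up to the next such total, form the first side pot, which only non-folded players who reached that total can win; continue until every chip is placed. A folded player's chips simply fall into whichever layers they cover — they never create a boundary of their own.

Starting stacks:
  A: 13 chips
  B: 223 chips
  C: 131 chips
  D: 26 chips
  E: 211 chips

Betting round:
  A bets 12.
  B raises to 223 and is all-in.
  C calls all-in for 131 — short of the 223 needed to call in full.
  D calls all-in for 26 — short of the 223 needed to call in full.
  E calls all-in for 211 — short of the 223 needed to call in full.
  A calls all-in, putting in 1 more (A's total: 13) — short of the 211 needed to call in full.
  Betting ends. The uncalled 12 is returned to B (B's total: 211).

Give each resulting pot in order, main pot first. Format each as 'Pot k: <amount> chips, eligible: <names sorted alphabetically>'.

Pot 1: 65 chips, eligible: A, B, C, D, E
Pot 2: 52 chips, eligible: B, C, D, E
Pot 3: 315 chips, eligible: B, C, E
Pot 4: 160 chips, eligible: B, E

Derivation:
Contributions (after 12 returned to B): A=13, B=211, C=131, D=26, E=211
Pot levels (distinct totals of non-folded players): 13, 26, 131, 211
Layer 1-13: 13 each from A, B, C, D, E = 13*5 = 65 chips; eligible A, B, C, D, E
Layer 14-26: 13 each from B, C, D, E = 13*4 = 52 chips; eligible B, C, D, E
Layer 27-131: 105 each from B, C, E = 105*3 = 315 chips; eligible B, C, E
Layer 132-211: 80 each from B, E = 80*2 = 160 chips; eligible B, E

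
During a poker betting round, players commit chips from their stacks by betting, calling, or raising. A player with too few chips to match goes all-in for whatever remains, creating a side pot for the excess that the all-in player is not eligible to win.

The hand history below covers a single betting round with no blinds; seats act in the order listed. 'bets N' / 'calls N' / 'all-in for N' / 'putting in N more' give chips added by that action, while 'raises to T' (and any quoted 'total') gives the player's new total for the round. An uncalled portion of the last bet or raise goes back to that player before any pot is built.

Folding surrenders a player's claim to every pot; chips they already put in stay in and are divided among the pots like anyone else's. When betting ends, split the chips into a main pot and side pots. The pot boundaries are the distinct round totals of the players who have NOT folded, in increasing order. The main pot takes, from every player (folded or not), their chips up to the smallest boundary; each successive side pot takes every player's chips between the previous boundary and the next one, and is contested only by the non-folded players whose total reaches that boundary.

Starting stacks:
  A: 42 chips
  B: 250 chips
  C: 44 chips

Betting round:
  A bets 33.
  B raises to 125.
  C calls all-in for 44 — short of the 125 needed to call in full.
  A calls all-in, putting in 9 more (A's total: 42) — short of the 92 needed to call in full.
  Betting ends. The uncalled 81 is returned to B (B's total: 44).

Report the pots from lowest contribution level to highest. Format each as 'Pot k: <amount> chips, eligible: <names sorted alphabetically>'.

Contributions (after 81 returned to B): A=42, B=44, C=44
Pot levels (distinct totals of non-folded players): 42, 44
Layer 1-42: 42 each from A, B, C = 42*3 = 126 chips; eligible A, B, C
Layer 43-44: 2 each from B, C = 2*2 = 4 chips; eligible B, C

Pot 1: 126 chips, eligible: A, B, C
Pot 2: 4 chips, eligible: B, C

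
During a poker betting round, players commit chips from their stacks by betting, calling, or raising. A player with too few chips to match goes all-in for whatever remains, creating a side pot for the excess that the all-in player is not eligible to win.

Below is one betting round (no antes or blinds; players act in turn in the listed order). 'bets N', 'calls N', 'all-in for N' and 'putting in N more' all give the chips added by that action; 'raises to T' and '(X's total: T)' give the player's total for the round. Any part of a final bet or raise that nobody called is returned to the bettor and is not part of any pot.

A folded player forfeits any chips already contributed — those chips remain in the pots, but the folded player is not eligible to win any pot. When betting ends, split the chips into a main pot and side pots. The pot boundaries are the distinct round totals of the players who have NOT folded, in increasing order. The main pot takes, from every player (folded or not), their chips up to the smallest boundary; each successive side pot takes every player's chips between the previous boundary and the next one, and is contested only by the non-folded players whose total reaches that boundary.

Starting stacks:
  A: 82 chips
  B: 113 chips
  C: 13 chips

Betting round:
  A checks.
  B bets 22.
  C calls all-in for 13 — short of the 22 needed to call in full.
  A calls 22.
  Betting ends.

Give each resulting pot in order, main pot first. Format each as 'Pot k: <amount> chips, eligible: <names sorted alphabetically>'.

Pot 1: 39 chips, eligible: A, B, C
Pot 2: 18 chips, eligible: A, B

Derivation:
Contributions: A=22, B=22, C=13
Pot levels (distinct totals of non-folded players): 13, 22
Layer 1-13: 13 each from A, B, C = 13*3 = 39 chips; eligible A, B, C
Layer 14-22: 9 each from A, B = 9*2 = 18 chips; eligible A, B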